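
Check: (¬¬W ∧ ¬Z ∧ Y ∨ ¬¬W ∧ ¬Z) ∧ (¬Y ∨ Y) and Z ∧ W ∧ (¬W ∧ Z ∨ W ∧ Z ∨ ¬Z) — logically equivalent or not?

No

E1: (¬¬W ∧ ¬Z ∧ Y ∨ ¬¬W ∧ ¬Z) ∧ (¬Y ∨ Y)
    = ¬¬W ∧ ¬Z ∧ (¬Y ∨ Y)   [absorption]
    = ¬¬W ∧ ¬Z   [complement / identity]
    = W ∧ ¬Z   [double negation]
E2: Z ∧ W ∧ (¬W ∧ Z ∨ W ∧ Z ∨ ¬Z)
    = Z ∧ W ∧ (Z ∨ ¬Z)   [distribution]
    = Z ∧ W   [complement / identity]
These differ: at W=1, Y=1, Z=0, E1 = 1 but E2 = 0.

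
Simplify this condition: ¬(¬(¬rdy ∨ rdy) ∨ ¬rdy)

rdy

¬(¬(¬rdy ∨ rdy) ∨ ¬rdy)
= (¬rdy ∨ rdy) ∧ rdy   [De Morgan]
= rdy   [complement / identity]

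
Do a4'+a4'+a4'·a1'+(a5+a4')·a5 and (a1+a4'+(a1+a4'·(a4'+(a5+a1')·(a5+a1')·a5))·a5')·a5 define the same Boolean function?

No

E1: a4'+a4'+a4'·a1'+(a5+a4')·a5
    = a4'+a4'+a4'·a1'+a5   (absorption)
    = a4'+a4'+a5   (absorption)
    = a4'+a5   (idempotence)
E2: (a1+a4'+(a1+a4'·(a4'+(a5+a1')·(a5+a1')·a5))·a5')·a5
    = (a1+a4'+(a1+a4'·(a4'+(a5+a1')·a5))·a5')·a5   (idempotence)
    = (a1+a4'+(a1+a4'·(a4'+a5))·a5')·a5   (absorption)
    = (a1+a4'+(a1+a4')·a5')·a5   (absorption)
    = (a1+a4')·a5   (absorption)
These differ: at a1=0, a4=0, a5=0, E1 = 1 but E2 = 0.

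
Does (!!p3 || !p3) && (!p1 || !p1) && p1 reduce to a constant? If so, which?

yes, False

(!!p3 || !p3) && (!p1 || !p1) && p1
= (p3 || !p3) && (!p1 || !p1) && p1   [double negation]
= (!p1 || !p1) && p1   [complement / identity]
= !p1 && p1   [idempotence]
= false   [complement]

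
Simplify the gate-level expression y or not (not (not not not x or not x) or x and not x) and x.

y

y or not (not (not not not x or not x) or x and not x) and x
= y or not not (not not not x or not x) and x   — complement / identity
= y or not not (not x or not x) and x   — double negation
= y or not not not x and x   — idempotence
= y or not x and x   — double negation
= y   — complement / identity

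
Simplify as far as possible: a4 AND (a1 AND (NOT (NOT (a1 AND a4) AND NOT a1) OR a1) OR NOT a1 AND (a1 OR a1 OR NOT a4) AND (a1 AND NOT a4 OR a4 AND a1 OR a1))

a4 AND a1

a4 AND (a1 AND (NOT (NOT (a1 AND a4) AND NOT a1) OR a1) OR NOT a1 AND (a1 OR a1 OR NOT a4) AND (a1 AND NOT a4 OR a4 AND a1 OR a1))
= a4 AND (a1 AND (a1 AND a4 OR a1 OR a1) OR NOT a1 AND (a1 OR a1 OR NOT a4) AND (a1 AND NOT a4 OR a4 AND a1 OR a1))   (De Morgan)
= a4 AND (a1 AND (a1 AND a4 OR a1 OR a1) OR NOT a1 AND (a1 OR a1 OR NOT a4) AND (a1 OR a1))   (distribution)
= a4 AND (a1 AND (a1 AND a4 OR a1 OR a1) OR NOT a1 AND (a1 OR a1))   (absorption)
= a4 AND (a1 AND (a1 OR a1) OR NOT a1 AND (a1 OR a1))   (absorption)
= a4 AND (a1 OR a1)   (distribution)
= a4 AND a1   (idempotence)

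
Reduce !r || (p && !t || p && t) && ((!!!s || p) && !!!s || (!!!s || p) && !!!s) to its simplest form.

!r || (p && !t || p && t) && ((!!!s || p) && !!!s || (!!!s || p) && !!!s)
= !r || p && ((!!!s || p) && !!!s || (!!!s || p) && !!!s)   (distribution)
= !r || p && (!!!s || p) && !!!s   (idempotence)
= !r || p && !!!s   (absorption)
= !r || p && !s   (double negation)

!r || p && !s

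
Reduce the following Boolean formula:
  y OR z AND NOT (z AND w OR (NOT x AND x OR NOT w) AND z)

y OR z AND NOT (z AND w OR (NOT x AND x OR NOT w) AND z)
= y OR z AND NOT (z AND w OR NOT w AND z)   (complement / identity)
= y OR z AND NOT z   (distribution)
= y   (complement / identity)

y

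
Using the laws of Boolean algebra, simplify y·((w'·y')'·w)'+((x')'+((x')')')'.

y·w'

y·((w'·y')'·w)'+((x')'+((x')')')'
= y·((w'·y')'·w)'+((x')'+x')'   — double negation
= y·((w'·y')'·w)'+x'·x   — De Morgan
= y·((w+y)·w)'+x'·x   — De Morgan
= y·((w+y)·w)'   — complement / identity
= y·w'   — absorption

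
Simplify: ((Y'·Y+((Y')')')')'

((Y'·Y+((Y')')')')'
= ((((Y')')')')'
= ((Y')')'
= Y'

Y'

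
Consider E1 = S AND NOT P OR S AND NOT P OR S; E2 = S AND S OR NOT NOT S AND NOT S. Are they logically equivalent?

Yes

E1: S AND NOT P OR S AND NOT P OR S
    = S AND NOT P OR S   (absorption)
    = S   (absorption)
E2: S AND S OR NOT NOT S AND NOT S
    = S AND S OR S AND NOT S   (double negation)
    = S   (distribution)
Both reduce to S, so they are equivalent.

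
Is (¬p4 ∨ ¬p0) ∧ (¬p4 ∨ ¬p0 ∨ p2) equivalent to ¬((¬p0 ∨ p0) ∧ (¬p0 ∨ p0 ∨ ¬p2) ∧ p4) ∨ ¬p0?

E1: (¬p4 ∨ ¬p0) ∧ (¬p4 ∨ ¬p0 ∨ p2)
    = ¬p4 ∨ ¬p0   [absorption]
E2: ¬((¬p0 ∨ p0) ∧ (¬p0 ∨ p0 ∨ ¬p2) ∧ p4) ∨ ¬p0
    = ¬((¬p0 ∨ p0) ∧ p4) ∨ ¬p0   [absorption]
    = ¬p4 ∨ ¬p0   [complement / identity]
Both reduce to ¬p4 ∨ ¬p0, so they are equivalent.

Yes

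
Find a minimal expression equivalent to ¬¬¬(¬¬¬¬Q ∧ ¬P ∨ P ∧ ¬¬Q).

¬¬¬(¬¬¬¬Q ∧ ¬P ∨ P ∧ ¬¬Q)
= ¬¬¬(¬¬Q ∧ ¬P ∨ P ∧ ¬¬Q)   (double negation)
= ¬(¬¬Q ∧ ¬P ∨ P ∧ ¬¬Q)   (double negation)
= ¬¬¬Q   (distribution)
= ¬Q   (double negation)

¬Q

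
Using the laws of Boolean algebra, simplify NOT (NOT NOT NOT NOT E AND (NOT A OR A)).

NOT E

NOT (NOT NOT NOT NOT E AND (NOT A OR A))
= NOT (NOT NOT E AND (NOT A OR A))   [double negation]
= NOT NOT NOT E   [complement / identity]
= NOT E   [double negation]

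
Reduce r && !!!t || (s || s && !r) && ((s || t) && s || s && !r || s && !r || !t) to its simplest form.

r && !!!t || (s || s && !r) && ((s || t) && s || s && !r || s && !r || !t)
= r && !!!t || (s || s && !r) && ((s || t) && s || s && !r || !t)   [idempotence]
= r && !!!t || (s || s && !r) && (s || s && !r || !t)   [absorption]
= r && !t || (s || s && !r) && (s || s && !r || !t)   [double negation]
= r && !t || s || s && !r   [absorption]
= r && !t || s   [absorption]

r && !t || s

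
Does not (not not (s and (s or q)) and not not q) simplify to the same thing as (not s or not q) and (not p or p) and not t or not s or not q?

E1: not (not not (s and (s or q)) and not not q)
    = not (not not s and not not q)   [absorption]
    = not s or not q   [De Morgan]
E2: (not s or not q) and (not p or p) and not t or not s or not q
    = (not s or not q) and not t or not s or not q   [complement / identity]
    = not s or not q   [absorption]
Both reduce to not s or not q, so they are equivalent.

Yes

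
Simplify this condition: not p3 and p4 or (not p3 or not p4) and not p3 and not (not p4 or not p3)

not p3 and p4 or (not p3 or not p4) and not p3 and not (not p4 or not p3)
= not p3 and p4 or not p3 and not (not p4 or not p3)   (absorption)
= not p3 and (p4 or not (not p4 or not p3))   (distribution)
= not p3 and (p4 or p4 and p3)   (De Morgan)
= not p3 and p4   (absorption)

not p3 and p4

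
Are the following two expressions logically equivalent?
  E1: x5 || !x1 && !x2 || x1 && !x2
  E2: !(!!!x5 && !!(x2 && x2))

E1: x5 || !x1 && !x2 || x1 && !x2
    = x5 || !x2   — distribution
E2: !(!!!x5 && !!(x2 && x2))
    = !!x5 || !(x2 && x2)   — De Morgan
    = !!x5 || !x2   — idempotence
    = x5 || !x2   — double negation
Both reduce to x5 || !x2, so they are equivalent.

Yes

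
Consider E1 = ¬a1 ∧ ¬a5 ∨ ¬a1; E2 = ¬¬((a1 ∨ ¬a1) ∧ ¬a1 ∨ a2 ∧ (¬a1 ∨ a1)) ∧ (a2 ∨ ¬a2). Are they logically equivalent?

E1: ¬a1 ∧ ¬a5 ∨ ¬a1
    = ¬a1
E2: ¬¬((a1 ∨ ¬a1) ∧ ¬a1 ∨ a2 ∧ (¬a1 ∨ a1)) ∧ (a2 ∨ ¬a2)
    = ((a1 ∨ ¬a1) ∧ ¬a1 ∨ a2 ∧ (¬a1 ∨ a1)) ∧ (a2 ∨ ¬a2)
    = ((a1 ∨ ¬a1) ∧ ¬a1 ∨ a2) ∧ (a2 ∨ ¬a2)
    = (¬a1 ∨ a2) ∧ (a2 ∨ ¬a2)
    = ¬a1 ∨ a2
These differ: at a1=1, a2=1, a5=1, E1 = 0 but E2 = 1.

No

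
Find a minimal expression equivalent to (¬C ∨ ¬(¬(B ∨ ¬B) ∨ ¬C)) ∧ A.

(¬C ∨ ¬(¬(B ∨ ¬B) ∨ ¬C)) ∧ A
= (¬C ∨ (B ∨ ¬B) ∧ C) ∧ A   — De Morgan
= (¬C ∨ C) ∧ A   — complement / identity
= A   — complement / identity

A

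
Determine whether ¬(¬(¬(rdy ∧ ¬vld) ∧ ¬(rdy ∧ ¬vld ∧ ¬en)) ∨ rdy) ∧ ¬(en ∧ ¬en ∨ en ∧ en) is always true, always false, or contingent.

¬(¬(¬(rdy ∧ ¬vld) ∧ ¬(rdy ∧ ¬vld ∧ ¬en)) ∨ rdy) ∧ ¬(en ∧ ¬en ∨ en ∧ en)
= ¬(rdy ∧ ¬vld ∨ rdy ∧ ¬vld ∧ ¬en ∨ rdy) ∧ ¬(en ∧ ¬en ∨ en ∧ en)
= ¬(rdy ∧ ¬vld ∨ rdy) ∧ ¬(en ∧ ¬en ∨ en ∧ en)
= ¬(rdy ∧ ¬vld ∨ rdy) ∧ ¬en
= ¬rdy ∧ ¬en
This depends on en, rdy, so it is not a constant.

contingent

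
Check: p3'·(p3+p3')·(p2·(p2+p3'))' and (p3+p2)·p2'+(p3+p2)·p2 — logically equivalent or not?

E1: p3'·(p3+p3')·(p2·(p2+p3'))'
    = p3'·(p2·(p2+p3'))'   (complement / identity)
    = p3'·p2'   (absorption)
E2: (p3+p2)·p2'+(p3+p2)·p2
    = p3+p2   (distribution)
These differ: at p2=1, p3=0, E1 = 0 but E2 = 1.

No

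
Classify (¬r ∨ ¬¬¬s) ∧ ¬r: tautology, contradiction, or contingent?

contingent

(¬r ∨ ¬¬¬s) ∧ ¬r
= (¬r ∨ ¬s) ∧ ¬r   — double negation
= ¬r   — absorption
This depends on r, so it is not a constant.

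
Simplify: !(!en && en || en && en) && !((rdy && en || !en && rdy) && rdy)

!en && !rdy

!(!en && en || en && en) && !((rdy && en || !en && rdy) && rdy)
= !(!en && en || en && en) && !(rdy && rdy)   — distribution
= !en && !(rdy && rdy)   — distribution
= !en && !rdy   — idempotence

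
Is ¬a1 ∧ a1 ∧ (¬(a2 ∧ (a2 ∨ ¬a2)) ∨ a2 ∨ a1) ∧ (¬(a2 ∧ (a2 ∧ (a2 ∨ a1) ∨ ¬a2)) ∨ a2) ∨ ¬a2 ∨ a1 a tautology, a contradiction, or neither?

¬a1 ∧ a1 ∧ (¬(a2 ∧ (a2 ∨ ¬a2)) ∨ a2 ∨ a1) ∧ (¬(a2 ∧ (a2 ∧ (a2 ∨ a1) ∨ ¬a2)) ∨ a2) ∨ ¬a2 ∨ a1
= ¬a1 ∧ a1 ∧ (¬(a2 ∧ (a2 ∨ ¬a2)) ∨ a2 ∨ a1) ∧ (¬(a2 ∧ (a2 ∨ ¬a2)) ∨ a2) ∨ ¬a2 ∨ a1   [absorption]
= ¬a1 ∧ a1 ∧ (¬(a2 ∧ (a2 ∨ ¬a2)) ∨ a2) ∨ ¬a2 ∨ a1   [absorption]
= ¬a1 ∧ a1 ∧ (¬a2 ∨ a2) ∨ ¬a2 ∨ a1   [complement / identity]
= ¬a1 ∧ a1 ∨ ¬a2 ∨ a1   [complement / identity]
= ¬a2 ∨ a1   [complement / identity]
This depends on a1, a2, so it is not a constant.

neither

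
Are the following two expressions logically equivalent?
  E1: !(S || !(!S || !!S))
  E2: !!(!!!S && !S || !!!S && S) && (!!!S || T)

E1: !(S || !(!S || !!S))
    = !(S || S && !S)
    = !S
E2: !!(!!!S && !S || !!!S && S) && (!!!S || T)
    = !!!!!S && (!!!S || T)
    = !!!S && (!!!S || T)
    = !!!S
    = !S
Both reduce to !S, so they are equivalent.

Yes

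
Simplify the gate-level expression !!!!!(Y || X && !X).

!Y

!!!!!(Y || X && !X)
= !!!(Y || X && !X)   (double negation)
= !!!Y   (complement / identity)
= !Y   (double negation)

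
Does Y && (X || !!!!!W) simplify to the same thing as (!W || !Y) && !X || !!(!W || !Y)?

E1: Y && (X || !!!!!W)
    = Y && (X || !!!W)   [double negation]
    = Y && (X || !W)   [double negation]
E2: (!W || !Y) && !X || !!(!W || !Y)
    = (!W || !Y) && !X || !W || !Y   [double negation]
    = !W || !Y   [absorption]
These differ: at W=1, X=0, Y=0, E1 = 0 but E2 = 1.

No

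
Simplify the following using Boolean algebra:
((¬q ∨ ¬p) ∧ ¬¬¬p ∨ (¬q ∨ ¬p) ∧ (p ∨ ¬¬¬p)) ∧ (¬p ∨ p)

((¬q ∨ ¬p) ∧ ¬¬¬p ∨ (¬q ∨ ¬p) ∧ (p ∨ ¬¬¬p)) ∧ (¬p ∨ p)
= (¬¬¬p ∨ p ∨ ¬¬¬p) ∧ (¬q ∨ ¬p) ∧ (¬p ∨ p)   — distribution
= (¬¬¬p ∨ p ∨ ¬p) ∧ (¬q ∨ ¬p) ∧ (¬p ∨ p)   — double negation
= (¬p ∨ p ∨ ¬p) ∧ (¬q ∨ ¬p) ∧ (¬p ∨ p)   — double negation
= (¬p ∨ p ∨ ¬p) ∧ (¬q ∨ ¬p)   — complement / identity
= ¬p ∨ (p ∨ ¬p) ∧ ¬q   — distribution
= ¬p ∨ ¬q   — complement / identity

¬p ∨ ¬q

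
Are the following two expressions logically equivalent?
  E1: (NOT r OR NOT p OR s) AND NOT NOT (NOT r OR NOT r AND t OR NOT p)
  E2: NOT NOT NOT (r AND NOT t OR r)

No

E1: (NOT r OR NOT p OR s) AND NOT NOT (NOT r OR NOT r AND t OR NOT p)
    = (NOT r OR NOT p OR s) AND NOT NOT (NOT r OR NOT p)   — absorption
    = (NOT r OR NOT p OR s) AND (NOT r OR NOT p)   — double negation
    = NOT r OR NOT p   — absorption
E2: NOT NOT NOT (r AND NOT t OR r)
    = NOT (r AND NOT t OR r)   — double negation
    = NOT r   — absorption
These differ: at p=0, r=1, s=0, t=0, E1 = 1 but E2 = 0.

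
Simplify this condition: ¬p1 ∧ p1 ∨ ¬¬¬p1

¬p1 ∧ p1 ∨ ¬¬¬p1
= ¬¬¬p1   [complement / identity]
= ¬p1   [double negation]

¬p1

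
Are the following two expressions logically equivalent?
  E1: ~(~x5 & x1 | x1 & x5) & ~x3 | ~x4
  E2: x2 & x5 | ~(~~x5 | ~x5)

E1: ~(~x5 & x1 | x1 & x5) & ~x3 | ~x4
    = ~x1 & ~x3 | ~x4
E2: x2 & x5 | ~(~~x5 | ~x5)
    = x2 & x5 | ~x5 & x5
    = x2 & x5
These differ: at x1=0, x2=1, x3=1, x4=0, x5=0, E1 = 1 but E2 = 0.

No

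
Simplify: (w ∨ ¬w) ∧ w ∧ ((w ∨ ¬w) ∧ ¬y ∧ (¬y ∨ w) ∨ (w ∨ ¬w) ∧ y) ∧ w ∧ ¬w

False

(w ∨ ¬w) ∧ w ∧ ((w ∨ ¬w) ∧ ¬y ∧ (¬y ∨ w) ∨ (w ∨ ¬w) ∧ y) ∧ w ∧ ¬w
= (w ∨ ¬w) ∧ w ∧ ((w ∨ ¬w) ∧ ¬y ∨ (w ∨ ¬w) ∧ y) ∧ w ∧ ¬w   (absorption)
= (w ∨ ¬w) ∧ w ∧ (w ∨ ¬w) ∧ w ∧ ¬w   (distribution)
= (w ∨ ¬w) ∧ w ∧ ¬w   (idempotence)
= w ∧ ¬w   (complement / identity)
= False   (complement)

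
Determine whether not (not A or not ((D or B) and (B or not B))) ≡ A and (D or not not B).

Yes

E1: not (not A or not ((D or B) and (B or not B)))
    = A and (D or B) and (B or not B)   [De Morgan]
    = A and (D or B)   [complement / identity]
E2: A and (D or not not B)
    = A and (D or B)   [double negation]
Both reduce to A and (D or B), so they are equivalent.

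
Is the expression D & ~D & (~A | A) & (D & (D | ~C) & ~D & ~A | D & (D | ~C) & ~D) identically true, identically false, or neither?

D & ~D & (~A | A) & (D & (D | ~C) & ~D & ~A | D & (D | ~C) & ~D)
= D & ~D & (~A | A) & D & (D | ~C) & ~D   [absorption]
= D & ~D & (~A | A) & D & ~D   [absorption]
= D & ~D & D & ~D   [complement / identity]
= D & ~D   [idempotence]
= 0   [complement]

identically false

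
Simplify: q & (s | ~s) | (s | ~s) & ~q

1

q & (s | ~s) | (s | ~s) & ~q
= s | ~s   (distribution)
= 1   (complement)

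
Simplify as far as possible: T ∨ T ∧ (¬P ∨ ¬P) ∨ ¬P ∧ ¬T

T ∨ T ∧ (¬P ∨ ¬P) ∨ ¬P ∧ ¬T
= T ∨ T ∧ ¬P ∨ ¬P ∧ ¬T   (idempotence)
= T ∨ ¬P   (distribution)

T ∨ ¬P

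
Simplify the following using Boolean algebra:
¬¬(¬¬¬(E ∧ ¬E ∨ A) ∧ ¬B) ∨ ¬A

¬¬(¬¬¬(E ∧ ¬E ∨ A) ∧ ¬B) ∨ ¬A
= ¬¬(¬¬¬A ∧ ¬B) ∨ ¬A   (complement / identity)
= ¬¬(¬A ∧ ¬B) ∨ ¬A   (double negation)
= ¬A ∧ ¬B ∨ ¬A   (double negation)
= ¬A   (absorption)

¬A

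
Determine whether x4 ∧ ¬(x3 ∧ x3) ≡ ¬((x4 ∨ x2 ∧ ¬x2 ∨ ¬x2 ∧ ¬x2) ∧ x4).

No

E1: x4 ∧ ¬(x3 ∧ x3)
    = x4 ∧ ¬x3   (idempotence)
E2: ¬((x4 ∨ x2 ∧ ¬x2 ∨ ¬x2 ∧ ¬x2) ∧ x4)
    = ¬((x4 ∨ ¬x2) ∧ x4)   (distribution)
    = ¬x4   (absorption)
These differ: at x2=1, x3=0, x4=0, E1 = 0 but E2 = 1.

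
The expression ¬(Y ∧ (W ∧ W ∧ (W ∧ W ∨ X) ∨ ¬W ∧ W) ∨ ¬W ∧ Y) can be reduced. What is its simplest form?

¬Y

¬(Y ∧ (W ∧ W ∧ (W ∧ W ∨ X) ∨ ¬W ∧ W) ∨ ¬W ∧ Y)
= ¬(Y ∧ (W ∧ W ∨ ¬W ∧ W) ∨ ¬W ∧ Y)   [absorption]
= ¬(Y ∧ W ∨ ¬W ∧ Y)   [distribution]
= ¬Y   [distribution]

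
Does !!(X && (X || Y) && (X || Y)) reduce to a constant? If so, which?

no

!!(X && (X || Y) && (X || Y))
= !!(X && (X || Y))   (idempotence)
= !!X   (absorption)
= X   (double negation)
This depends on X, so it is not a constant.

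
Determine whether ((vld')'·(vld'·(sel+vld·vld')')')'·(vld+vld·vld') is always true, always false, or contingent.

((vld')'·(vld'·(sel+vld·vld')')')'·(vld+vld·vld')
= ((vld')'·(vld'·sel')')'·(vld+vld·vld')   (complement / identity)
= ((vld')'·(vld'·sel')')'·vld   (complement / identity)
= (vld'+vld'·sel')·vld   (De Morgan)
= vld'·vld   (absorption)
= 0   (complement)

always false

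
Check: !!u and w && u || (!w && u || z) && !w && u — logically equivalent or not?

E1: !!u
    = u   [double negation]
E2: w && u || (!w && u || z) && !w && u
    = w && u || !w && u   [absorption]
    = u   [distribution]
Both reduce to u, so they are equivalent.

Yes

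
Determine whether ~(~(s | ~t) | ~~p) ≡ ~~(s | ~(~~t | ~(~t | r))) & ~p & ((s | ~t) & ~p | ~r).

E1: ~(~(s | ~t) | ~~p)
    = (s | ~t) & ~p   [De Morgan]
E2: ~~(s | ~(~~t | ~(~t | r))) & ~p & ((s | ~t) & ~p | ~r)
    = ~~(s | ~t & (~t | r)) & ~p & ((s | ~t) & ~p | ~r)   [De Morgan]
    = ~~(s | ~t) & ~p & ((s | ~t) & ~p | ~r)   [absorption]
    = (s | ~t) & ~p & ((s | ~t) & ~p | ~r)   [double negation]
    = (s | ~t) & ~p   [absorption]
Both reduce to (s | ~t) & ~p, so they are equivalent.

Yes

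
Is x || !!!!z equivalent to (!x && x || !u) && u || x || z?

Yes

E1: x || !!!!z
    = x || !!z   [double negation]
    = x || z   [double negation]
E2: (!x && x || !u) && u || x || z
    = !u && u || x || z   [complement / identity]
    = x || z   [complement / identity]
Both reduce to x || z, so they are equivalent.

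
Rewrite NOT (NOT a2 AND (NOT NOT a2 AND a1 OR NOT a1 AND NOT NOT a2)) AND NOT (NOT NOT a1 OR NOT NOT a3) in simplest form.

NOT (NOT a2 AND (NOT NOT a2 AND a1 OR NOT a1 AND NOT NOT a2)) AND NOT (NOT NOT a1 OR NOT NOT a3)
= NOT (NOT a2 AND NOT NOT a2) AND NOT (NOT NOT a1 OR NOT NOT a3)   (distribution)
= (a2 OR NOT a2) AND NOT (NOT NOT a1 OR NOT NOT a3)   (De Morgan)
= (a2 OR NOT a2) AND NOT a1 AND NOT a3   (De Morgan)
= NOT a1 AND NOT a3   (complement / identity)

NOT a1 AND NOT a3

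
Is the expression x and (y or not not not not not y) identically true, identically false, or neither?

x and (y or not not not not not y)
= x and (y or not not not y)   (double negation)
= x and (y or not y)   (double negation)
= x   (complement / identity)
This depends on x, so it is not a constant.

neither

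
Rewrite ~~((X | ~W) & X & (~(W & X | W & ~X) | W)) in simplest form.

X

~~((X | ~W) & X & (~(W & X | W & ~X) | W))
= ~~(X & (~(W & X | W & ~X) | W))
= ~~(X & (~W | W))
= ~~X
= X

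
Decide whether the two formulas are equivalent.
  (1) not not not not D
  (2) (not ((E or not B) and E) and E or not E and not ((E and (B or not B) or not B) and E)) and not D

No

E1: not not not not D
    = not not D   [double negation]
    = D   [double negation]
E2: (not ((E or not B) and E) and E or not E and not ((E and (B or not B) or not B) and E)) and not D
    = (not ((E or not B) and E) and E or not E and not ((E or not B) and E)) and not D   [complement / identity]
    = not ((E or not B) and E) and not D   [distribution]
    = not E and not D   [absorption]
These differ: at B=0, D=1, E=0, E1 = 1 but E2 = 0.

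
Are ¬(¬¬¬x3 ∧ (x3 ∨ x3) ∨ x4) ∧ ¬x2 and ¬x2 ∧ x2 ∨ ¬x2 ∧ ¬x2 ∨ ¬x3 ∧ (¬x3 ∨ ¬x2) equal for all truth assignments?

E1: ¬(¬¬¬x3 ∧ (x3 ∨ x3) ∨ x4) ∧ ¬x2
    = ¬(¬x3 ∧ (x3 ∨ x3) ∨ x4) ∧ ¬x2   — double negation
    = ¬(¬x3 ∧ x3 ∨ x4) ∧ ¬x2   — idempotence
    = ¬x4 ∧ ¬x2   — complement / identity
E2: ¬x2 ∧ x2 ∨ ¬x2 ∧ ¬x2 ∨ ¬x3 ∧ (¬x3 ∨ ¬x2)
    = ¬x2 ∨ ¬x3 ∧ (¬x3 ∨ ¬x2)   — distribution
    = ¬x2 ∨ ¬x3   — absorption
These differ: at x2=0, x3=0, x4=1, E1 = 0 but E2 = 1.

No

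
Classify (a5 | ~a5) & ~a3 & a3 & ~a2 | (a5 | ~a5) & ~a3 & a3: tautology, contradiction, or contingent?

(a5 | ~a5) & ~a3 & a3 & ~a2 | (a5 | ~a5) & ~a3 & a3
= (a5 | ~a5) & ~a3 & a3   — absorption
= ~a3 & a3   — complement / identity
= 0   — complement

contradiction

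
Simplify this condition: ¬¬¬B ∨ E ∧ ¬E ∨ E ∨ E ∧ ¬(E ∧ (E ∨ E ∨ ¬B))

¬¬¬B ∨ E ∧ ¬E ∨ E ∨ E ∧ ¬(E ∧ (E ∨ E ∨ ¬B))
= ¬¬¬B ∨ E ∧ ¬E ∨ E ∨ E ∧ ¬(E ∧ (E ∨ ¬B))
= ¬¬¬B ∨ E ∨ E ∧ ¬(E ∧ (E ∨ ¬B))
= ¬¬¬B ∨ E ∨ E ∧ ¬E
= ¬¬¬B ∨ E
= ¬B ∨ E

¬B ∨ E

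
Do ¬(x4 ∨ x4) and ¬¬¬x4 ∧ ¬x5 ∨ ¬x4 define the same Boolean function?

E1: ¬(x4 ∨ x4)
    = ¬x4   — idempotence
E2: ¬¬¬x4 ∧ ¬x5 ∨ ¬x4
    = ¬x4 ∧ ¬x5 ∨ ¬x4   — double negation
    = ¬x4   — absorption
Both reduce to ¬x4, so they are equivalent.

Yes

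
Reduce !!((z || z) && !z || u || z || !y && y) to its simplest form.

!!((z || z) && !z || u || z || !y && y)
= (z || z) && !z || u || z || !y && y
= (z || z) && !z || u || z
= z && !z || u || z
= u || z

u || z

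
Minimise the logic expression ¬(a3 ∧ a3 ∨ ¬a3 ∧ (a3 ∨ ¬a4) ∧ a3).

¬(a3 ∧ a3 ∨ ¬a3 ∧ (a3 ∨ ¬a4) ∧ a3)
= ¬(a3 ∧ a3 ∨ ¬a3 ∧ a3)   — absorption
= ¬a3   — distribution

¬a3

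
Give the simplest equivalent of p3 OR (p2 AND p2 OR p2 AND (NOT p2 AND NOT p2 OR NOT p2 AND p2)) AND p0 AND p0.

p3 OR (p2 AND p2 OR p2 AND (NOT p2 AND NOT p2 OR NOT p2 AND p2)) AND p0 AND p0
= p3 OR (p2 AND p2 OR p2 AND NOT p2) AND p0 AND p0   [distribution]
= p3 OR p2 AND p0 AND p0   [distribution]
= p3 OR p2 AND p0   [idempotence]

p3 OR p2 AND p0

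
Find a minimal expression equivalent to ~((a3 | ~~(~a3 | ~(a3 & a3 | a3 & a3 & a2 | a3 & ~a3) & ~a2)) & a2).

~((a3 | ~~(~a3 | ~(a3 & a3 | a3 & a3 & a2 | a3 & ~a3) & ~a2)) & a2)
= ~((a3 | ~~(~a3 | ~(a3 & a3 | a3 & ~a3) & ~a2)) & a2)   [absorption]
= ~((a3 | ~~(~a3 | ~a3 & ~a2)) & a2)   [distribution]
= ~((a3 | ~a3 | ~a3 & ~a2) & a2)   [double negation]
= ~((a3 | ~a3) & a2)   [absorption]
= ~a2   [complement / identity]

~a2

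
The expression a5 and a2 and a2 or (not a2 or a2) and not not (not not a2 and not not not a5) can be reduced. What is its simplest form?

a5 and a2 and a2 or (not a2 or a2) and not not (not not a2 and not not not a5)
= a5 and a2 and a2 or (not a2 or a2) and not (not a2 or not not a5)
= a5 and a2 and a2 or (not a2 or a2) and a2 and not a5
= a5 and a2 and a2 or a2 and not a5
= a5 and a2 or a2 and not a5
= a2

a2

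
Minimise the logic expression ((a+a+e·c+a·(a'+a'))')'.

((a+a+e·c+a·(a'+a'))')'
= ((a+e·c+a·(a'+a'))')'   — idempotence
= ((a+e·c+a·a')')'   — idempotence
= ((a+e·c)')'   — complement / identity
= a+e·c   — double negation

a+e·c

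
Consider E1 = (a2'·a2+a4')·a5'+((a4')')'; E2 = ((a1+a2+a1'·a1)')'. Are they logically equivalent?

No

E1: (a2'·a2+a4')·a5'+((a4')')'
    = (a2'·a2+a4')·a5'+a4'   (double negation)
    = a4'·a5'+a4'   (complement / identity)
    = a4'   (absorption)
E2: ((a1+a2+a1'·a1)')'
    = a1+a2+a1'·a1   (double negation)
    = a1+a2   (complement / identity)
These differ: at a1=0, a2=1, a4=1, a5=1, E1 = 0 but E2 = 1.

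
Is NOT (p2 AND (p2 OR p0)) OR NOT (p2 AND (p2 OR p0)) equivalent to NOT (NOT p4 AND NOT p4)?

No

E1: NOT (p2 AND (p2 OR p0)) OR NOT (p2 AND (p2 OR p0))
    = NOT (p2 AND (p2 OR p0))   (idempotence)
    = NOT p2   (absorption)
E2: NOT (NOT p4 AND NOT p4)
    = p4 OR p4   (De Morgan)
    = p4   (idempotence)
These differ: at p0=0, p2=0, p4=0, E1 = 1 but E2 = 0.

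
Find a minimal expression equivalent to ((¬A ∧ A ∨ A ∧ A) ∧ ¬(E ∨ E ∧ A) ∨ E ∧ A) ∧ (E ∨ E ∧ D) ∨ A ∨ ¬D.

((¬A ∧ A ∨ A ∧ A) ∧ ¬(E ∨ E ∧ A) ∨ E ∧ A) ∧ (E ∨ E ∧ D) ∨ A ∨ ¬D
= ((¬A ∧ A ∨ A ∧ A) ∧ ¬E ∨ E ∧ A) ∧ (E ∨ E ∧ D) ∨ A ∨ ¬D   (absorption)
= ((¬A ∧ A ∨ A ∧ A) ∧ ¬E ∨ E ∧ A) ∧ E ∨ A ∨ ¬D   (absorption)
= (A ∧ ¬E ∨ E ∧ A) ∧ E ∨ A ∨ ¬D   (distribution)
= A ∧ E ∨ A ∨ ¬D   (distribution)
= A ∨ ¬D   (absorption)

A ∨ ¬D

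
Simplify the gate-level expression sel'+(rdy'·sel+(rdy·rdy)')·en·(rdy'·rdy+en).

sel'+(rdy'·sel+(rdy·rdy)')·en·(rdy'·rdy+en)
= sel'+(rdy'·sel+rdy')·en·(rdy'·rdy+en)
= sel'+(rdy'·sel+rdy')·en·en
= sel'+rdy'·en·en
= sel'+rdy'·en

sel'+rdy'·en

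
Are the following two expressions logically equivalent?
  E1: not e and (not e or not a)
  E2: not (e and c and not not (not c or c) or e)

Yes

E1: not e and (not e or not a)
    = not e   [absorption]
E2: not (e and c and not not (not c or c) or e)
    = not (e and c and (not c or c) or e)   [double negation]
    = not (e and c or e)   [complement / identity]
    = not e   [absorption]
Both reduce to not e, so they are equivalent.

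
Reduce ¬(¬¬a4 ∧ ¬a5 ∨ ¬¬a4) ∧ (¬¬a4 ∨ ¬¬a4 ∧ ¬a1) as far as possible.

¬(¬¬a4 ∧ ¬a5 ∨ ¬¬a4) ∧ (¬¬a4 ∨ ¬¬a4 ∧ ¬a1)
= ¬¬¬a4 ∧ (¬¬a4 ∨ ¬¬a4 ∧ ¬a1)
= ¬¬¬a4 ∧ ¬¬a4
= ¬a4 ∧ ¬¬a4
= ¬a4 ∧ a4
= False

False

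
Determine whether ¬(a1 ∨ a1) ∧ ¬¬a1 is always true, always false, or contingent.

¬(a1 ∨ a1) ∧ ¬¬a1
= ¬a1 ∧ ¬¬a1   [idempotence]
= ¬a1 ∧ a1   [double negation]
= False   [complement]

always false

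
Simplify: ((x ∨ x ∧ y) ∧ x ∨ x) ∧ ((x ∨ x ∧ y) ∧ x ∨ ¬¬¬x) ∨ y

x ∨ y

((x ∨ x ∧ y) ∧ x ∨ x) ∧ ((x ∨ x ∧ y) ∧ x ∨ ¬¬¬x) ∨ y
= (x ∨ x ∧ y) ∧ x ∨ x ∧ ¬¬¬x ∨ y   — distribution
= x ∧ x ∨ x ∧ ¬¬¬x ∨ y   — absorption
= x ∧ x ∨ x ∧ ¬x ∨ y   — double negation
= x ∨ y   — distribution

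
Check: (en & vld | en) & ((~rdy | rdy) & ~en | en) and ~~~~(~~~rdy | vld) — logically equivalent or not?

E1: (en & vld | en) & ((~rdy | rdy) & ~en | en)
    = (en & vld | en) & (~en | en)
    = en & vld | en
    = en
E2: ~~~~(~~~rdy | vld)
    = ~~(~~~rdy | vld)
    = ~~~rdy | vld
    = ~rdy | vld
These differ: at en=0, rdy=1, vld=1, E1 = 0 but E2 = 1.

No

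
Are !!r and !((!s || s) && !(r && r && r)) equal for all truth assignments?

Yes

E1: !!r
    = r   [double negation]
E2: !((!s || s) && !(r && r && r))
    = !((!s || s) && !(r && r))   [idempotence]
    = !!(r && r)   [complement / identity]
    = !!r   [idempotence]
    = r   [double negation]
Both reduce to r, so they are equivalent.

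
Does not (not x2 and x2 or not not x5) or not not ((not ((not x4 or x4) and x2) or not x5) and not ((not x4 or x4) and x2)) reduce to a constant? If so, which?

not (not x2 and x2 or not not x5) or not not ((not ((not x4 or x4) and x2) or not x5) and not ((not x4 or x4) and x2))
= not (not x2 and x2 or not not x5) or not not not ((not x4 or x4) and x2)   (absorption)
= not not not x5 or not not not ((not x4 or x4) and x2)   (complement / identity)
= not not not x5 or not ((not x4 or x4) and x2)   (double negation)
= not not not x5 or not x2   (complement / identity)
= not x5 or not x2   (double negation)
This depends on x2, x5, so it is not a constant.

no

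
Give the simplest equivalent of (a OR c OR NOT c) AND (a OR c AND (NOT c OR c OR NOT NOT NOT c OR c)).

(a OR c OR NOT c) AND (a OR c AND (NOT c OR c OR NOT NOT NOT c OR c))
= (a OR c OR NOT c) AND (a OR c AND (NOT c OR c OR NOT c OR c))   — double negation
= (a OR c OR NOT c) AND (a OR c AND (NOT c OR c))   — idempotence
= (a OR c OR NOT c) AND (a OR c)   — complement / identity
= a OR c   — absorption

a OR c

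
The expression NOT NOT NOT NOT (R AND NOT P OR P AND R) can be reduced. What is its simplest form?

NOT NOT NOT NOT (R AND NOT P OR P AND R)
= NOT NOT NOT NOT R
= NOT NOT R
= R

R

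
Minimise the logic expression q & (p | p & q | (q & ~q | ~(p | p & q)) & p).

q & (p | p & q | (q & ~q | ~(p | p & q)) & p)
= q & (p | p & q | ~(p | p & q) & p)
= q & (p | p & q | ~p & p)
= q & (p | p & q)
= q & p

q & p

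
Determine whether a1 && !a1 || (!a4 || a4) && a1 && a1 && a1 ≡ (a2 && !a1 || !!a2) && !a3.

No

E1: a1 && !a1 || (!a4 || a4) && a1 && a1 && a1
    = a1 && !a1 || (!a4 || a4) && a1 && a1
    = a1 && !a1 || a1 && a1
    = a1
E2: (a2 && !a1 || !!a2) && !a3
    = (a2 && !a1 || a2) && !a3
    = a2 && !a3
These differ: at a1=0, a2=1, a3=0, a4=0, E1 = 0 but E2 = 1.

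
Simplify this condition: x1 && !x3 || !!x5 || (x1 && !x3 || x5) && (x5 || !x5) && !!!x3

x1 && !x3 || x5

x1 && !x3 || !!x5 || (x1 && !x3 || x5) && (x5 || !x5) && !!!x3
= x1 && !x3 || !!x5 || (x1 && !x3 || x5) && !!!x3
= x1 && !x3 || x5 || (x1 && !x3 || x5) && !!!x3
= x1 && !x3 || x5 || (x1 && !x3 || x5) && !x3
= x1 && !x3 || x5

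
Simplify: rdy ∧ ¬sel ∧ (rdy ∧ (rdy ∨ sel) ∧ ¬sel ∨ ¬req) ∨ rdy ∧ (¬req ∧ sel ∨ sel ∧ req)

rdy

rdy ∧ ¬sel ∧ (rdy ∧ (rdy ∨ sel) ∧ ¬sel ∨ ¬req) ∨ rdy ∧ (¬req ∧ sel ∨ sel ∧ req)
= rdy ∧ ¬sel ∧ (rdy ∧ (rdy ∨ sel) ∧ ¬sel ∨ ¬req) ∨ rdy ∧ sel   (distribution)
= rdy ∧ ¬sel ∧ (rdy ∧ ¬sel ∨ ¬req) ∨ rdy ∧ sel   (absorption)
= rdy ∧ ¬sel ∨ rdy ∧ sel   (absorption)
= rdy   (distribution)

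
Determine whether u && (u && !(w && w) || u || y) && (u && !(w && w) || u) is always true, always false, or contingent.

contingent

u && (u && !(w && w) || u || y) && (u && !(w && w) || u)
= u && (u && !(w && w) || u)   (absorption)
= u && (u && !w || u)   (idempotence)
= u && u   (absorption)
= u   (idempotence)
This depends on u, so it is not a constant.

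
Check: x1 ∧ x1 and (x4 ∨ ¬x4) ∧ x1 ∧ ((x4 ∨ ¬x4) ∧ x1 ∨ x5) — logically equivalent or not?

Yes

E1: x1 ∧ x1
    = x1   — idempotence
E2: (x4 ∨ ¬x4) ∧ x1 ∧ ((x4 ∨ ¬x4) ∧ x1 ∨ x5)
    = (x4 ∨ ¬x4) ∧ x1   — absorption
    = x1   — complement / identity
Both reduce to x1, so they are equivalent.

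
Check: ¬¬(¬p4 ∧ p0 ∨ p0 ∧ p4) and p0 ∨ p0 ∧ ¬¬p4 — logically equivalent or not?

Yes

E1: ¬¬(¬p4 ∧ p0 ∨ p0 ∧ p4)
    = ¬¬p0   [distribution]
    = p0   [double negation]
E2: p0 ∨ p0 ∧ ¬¬p4
    = p0 ∨ p0 ∧ p4   [double negation]
    = p0   [absorption]
Both reduce to p0, so they are equivalent.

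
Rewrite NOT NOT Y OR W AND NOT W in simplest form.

NOT NOT Y OR W AND NOT W
= Y OR W AND NOT W   — double negation
= Y   — complement / identity

Y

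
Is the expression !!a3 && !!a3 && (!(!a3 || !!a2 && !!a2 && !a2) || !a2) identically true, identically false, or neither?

!!a3 && !!a3 && (!(!a3 || !!a2 && !!a2 && !a2) || !a2)
= !!a3 && !!a3 && (!(!a3 || !!a2 && !a2) || !a2)
= !!a3 && (!(!a3 || !!a2 && !a2) || !a2)
= !!a3 && (!(!a3 || a2 && !a2) || !a2)
= !!a3 && (!!a3 || !a2)
= !!a3
= a3
This depends on a3, so it is not a constant.

neither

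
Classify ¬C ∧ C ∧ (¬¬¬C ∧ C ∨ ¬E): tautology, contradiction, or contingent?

contradiction

¬C ∧ C ∧ (¬¬¬C ∧ C ∨ ¬E)
= ¬C ∧ C ∧ (¬C ∧ C ∨ ¬E)
= ¬C ∧ C
= False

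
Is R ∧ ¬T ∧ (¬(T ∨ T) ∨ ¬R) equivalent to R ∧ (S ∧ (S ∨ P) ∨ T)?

E1: R ∧ ¬T ∧ (¬(T ∨ T) ∨ ¬R)
    = R ∧ ¬T ∧ (¬T ∨ ¬R)   [idempotence]
    = R ∧ ¬T   [absorption]
E2: R ∧ (S ∧ (S ∨ P) ∨ T)
    = R ∧ (S ∨ T)   [absorption]
These differ: at P=1, R=1, S=1, T=1, E1 = 0 but E2 = 1.

No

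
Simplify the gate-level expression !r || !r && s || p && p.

!r || !r && s || p && p
= !r || p && p   (absorption)
= !r || p   (idempotence)

!r || p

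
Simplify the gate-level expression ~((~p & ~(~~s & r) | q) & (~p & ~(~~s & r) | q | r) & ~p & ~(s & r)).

p | s & r

~((~p & ~(~~s & r) | q) & (~p & ~(~~s & r) | q | r) & ~p & ~(s & r))
= ~((~p & ~(~~s & r) | q) & ~p & ~(s & r))   [absorption]
= ~((~p & ~(s & r) | q) & ~p & ~(s & r))   [double negation]
= ~(~p & ~(s & r))   [absorption]
= p | s & r   [De Morgan]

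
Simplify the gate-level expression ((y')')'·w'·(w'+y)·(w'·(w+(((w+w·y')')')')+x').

y'·w'

((y')')'·w'·(w'+y)·(w'·(w+(((w+w·y')')')')+x')
= ((y')')'·w'·(w'·(w+(((w+w·y')')')')+x')   — absorption
= ((y')')'·w'·(w'·(w+((w')')')+x')   — absorption
= ((y')')'·w'·(w'·(w+w')+x')   — double negation
= ((y')')'·w'·(w'+x')   — complement / identity
= y'·w'·(w'+x')   — double negation
= y'·w'   — absorption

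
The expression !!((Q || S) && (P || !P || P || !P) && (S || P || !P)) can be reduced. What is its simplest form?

!!((Q || S) && (P || !P || P || !P) && (S || P || !P))
= !!((Q || S) && ((P || !P) && S || P || !P))   [distribution]
= !!((Q || S) && (P || !P))   [absorption]
= (Q || S) && (P || !P)   [double negation]
= Q || S   [complement / identity]

Q || S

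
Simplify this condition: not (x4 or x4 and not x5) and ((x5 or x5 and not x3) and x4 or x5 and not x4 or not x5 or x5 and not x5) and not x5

not x4 and not x5

not (x4 or x4 and not x5) and ((x5 or x5 and not x3) and x4 or x5 and not x4 or not x5 or x5 and not x5) and not x5
= not (x4 or x4 and not x5) and (x5 and x4 or x5 and not x4 or not x5 or x5 and not x5) and not x5   [absorption]
= not (x4 or x4 and not x5) and (x5 and x4 or x5 and not x4 or not x5) and not x5   [complement / identity]
= not x4 and (x5 and x4 or x5 and not x4 or not x5) and not x5   [absorption]
= not x4 and (x5 or not x5) and not x5   [distribution]
= not x4 and not x5   [complement / identity]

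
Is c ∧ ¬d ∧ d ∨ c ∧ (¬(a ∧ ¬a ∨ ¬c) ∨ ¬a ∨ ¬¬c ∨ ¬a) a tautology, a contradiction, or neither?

neither

c ∧ ¬d ∧ d ∨ c ∧ (¬(a ∧ ¬a ∨ ¬c) ∨ ¬a ∨ ¬¬c ∨ ¬a)
= c ∧ ¬d ∧ d ∨ c ∧ (¬¬c ∨ ¬a ∨ ¬¬c ∨ ¬a)
= c ∧ ¬d ∧ d ∨ c ∧ (¬¬c ∨ ¬a)
= c ∧ (¬d ∧ d ∨ ¬¬c ∨ ¬a)
= c ∧ (¬d ∧ d ∨ c ∨ ¬a)
= c ∧ (c ∨ ¬a)
= c
This depends on c, so it is not a constant.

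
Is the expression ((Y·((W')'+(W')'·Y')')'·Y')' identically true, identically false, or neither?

((Y·((W')'+(W')'·Y')')'·Y')'
= ((Y·((W')')')'·Y')'
= ((Y·W')'·Y')'
= Y·W'+Y
= Y
This depends on Y, so it is not a constant.

neither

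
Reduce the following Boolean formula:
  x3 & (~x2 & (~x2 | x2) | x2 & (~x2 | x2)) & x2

x3 & (~x2 & (~x2 | x2) | x2 & (~x2 | x2)) & x2
= x3 & (~x2 | x2) & x2   [distribution]
= x3 & x2   [complement / identity]

x3 & x2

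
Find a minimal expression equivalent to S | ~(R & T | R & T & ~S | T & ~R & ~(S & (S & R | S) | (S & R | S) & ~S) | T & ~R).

S | ~T

S | ~(R & T | R & T & ~S | T & ~R & ~(S & (S & R | S) | (S & R | S) & ~S) | T & ~R)
= S | ~(R & T | R & T & ~S | T & ~R & ~(S & R | S) | T & ~R)   [distribution]
= S | ~(R & T | T & ~R & ~(S & R | S) | T & ~R)   [absorption]
= S | ~(R & T | T & ~R & ~S | T & ~R)   [absorption]
= S | ~(R & T | T & ~R)   [absorption]
= S | ~T   [distribution]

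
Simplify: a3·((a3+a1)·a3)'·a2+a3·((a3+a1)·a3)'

0

a3·((a3+a1)·a3)'·a2+a3·((a3+a1)·a3)'
= a3·((a3+a1)·a3)'   (absorption)
= a3·a3'   (absorption)
= 0   (complement)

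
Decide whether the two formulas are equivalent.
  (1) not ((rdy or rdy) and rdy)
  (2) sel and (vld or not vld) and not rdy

No

E1: not ((rdy or rdy) and rdy)
    = not (rdy and rdy)
    = not rdy
E2: sel and (vld or not vld) and not rdy
    = sel and not rdy
These differ: at rdy=0, sel=0, vld=0, E1 = 1 but E2 = 0.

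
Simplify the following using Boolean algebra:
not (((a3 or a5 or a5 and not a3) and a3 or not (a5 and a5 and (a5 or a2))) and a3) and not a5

not a3 and not a5

not (((a3 or a5 or a5 and not a3) and a3 or not (a5 and a5 and (a5 or a2))) and a3) and not a5
= not (((a3 or a5) and a3 or not (a5 and a5 and (a5 or a2))) and a3) and not a5   [absorption]
= not (((a3 or a5) and a3 or not (a5 and (a5 or a2))) and a3) and not a5   [idempotence]
= not ((a3 or not (a5 and (a5 or a2))) and a3) and not a5   [absorption]
= not ((a3 or not a5) and a3) and not a5   [absorption]
= not a3 and not a5   [absorption]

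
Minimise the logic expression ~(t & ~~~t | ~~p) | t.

~(t & ~~~t | ~~p) | t
= ~(t & ~t | ~~p) | t   [double negation]
= ~~~p | t   [complement / identity]
= ~p | t   [double negation]

~p | t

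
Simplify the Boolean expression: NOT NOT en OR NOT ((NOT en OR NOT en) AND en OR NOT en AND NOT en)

en

NOT NOT en OR NOT ((NOT en OR NOT en) AND en OR NOT en AND NOT en)
= NOT NOT en OR NOT (NOT en AND en OR NOT en AND NOT en)
= NOT NOT en OR NOT NOT en
= NOT NOT en
= en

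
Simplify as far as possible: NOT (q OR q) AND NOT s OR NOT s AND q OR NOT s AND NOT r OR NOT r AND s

NOT (q OR q) AND NOT s OR NOT s AND q OR NOT s AND NOT r OR NOT r AND s
= NOT q AND NOT s OR NOT s AND q OR NOT s AND NOT r OR NOT r AND s   — idempotence
= NOT s OR NOT s AND NOT r OR NOT r AND s   — distribution
= NOT s OR NOT r   — distribution

NOT s OR NOT r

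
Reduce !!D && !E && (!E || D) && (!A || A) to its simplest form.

!!D && !E && (!E || D) && (!A || A)
= !!D && !E && (!A || A)   (absorption)
= D && !E && (!A || A)   (double negation)
= D && !E   (complement / identity)

D && !E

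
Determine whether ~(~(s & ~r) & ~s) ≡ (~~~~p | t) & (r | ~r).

No

E1: ~(~(s & ~r) & ~s)
    = s & ~r | s   [De Morgan]
    = s   [absorption]
E2: (~~~~p | t) & (r | ~r)
    = (~~p | t) & (r | ~r)   [double negation]
    = ~~p | t   [complement / identity]
    = p | t   [double negation]
These differ: at p=1, r=0, s=0, t=0, E1 = 0 but E2 = 1.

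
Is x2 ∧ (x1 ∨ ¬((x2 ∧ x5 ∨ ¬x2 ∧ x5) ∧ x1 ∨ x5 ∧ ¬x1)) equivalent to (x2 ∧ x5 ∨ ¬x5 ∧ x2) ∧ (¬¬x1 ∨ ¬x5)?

Yes

E1: x2 ∧ (x1 ∨ ¬((x2 ∧ x5 ∨ ¬x2 ∧ x5) ∧ x1 ∨ x5 ∧ ¬x1))
    = x2 ∧ (x1 ∨ ¬(x5 ∧ x1 ∨ x5 ∧ ¬x1))   [distribution]
    = x2 ∧ (x1 ∨ ¬x5)   [distribution]
E2: (x2 ∧ x5 ∨ ¬x5 ∧ x2) ∧ (¬¬x1 ∨ ¬x5)
    = x2 ∧ (¬¬x1 ∨ ¬x5)   [distribution]
    = x2 ∧ (x1 ∨ ¬x5)   [double negation]
Both reduce to x2 ∧ (x1 ∨ ¬x5), so they are equivalent.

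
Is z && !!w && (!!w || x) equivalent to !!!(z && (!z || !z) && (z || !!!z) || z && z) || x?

E1: z && !!w && (!!w || x)
    = z && !!w
    = z && w
E2: !!!(z && (!z || !z) && (z || !!!z) || z && z) || x
    = !!!(z && (!z || !z) && (z || !z) || z && z) || x
    = !(z && (!z || !z) && (z || !z) || z && z) || x
    = !(z && (!z || !z) || z && z) || x
    = !(z && !z || z && z) || x
    = !z || x
These differ: at w=0, x=1, z=0, E1 = 0 but E2 = 1.

No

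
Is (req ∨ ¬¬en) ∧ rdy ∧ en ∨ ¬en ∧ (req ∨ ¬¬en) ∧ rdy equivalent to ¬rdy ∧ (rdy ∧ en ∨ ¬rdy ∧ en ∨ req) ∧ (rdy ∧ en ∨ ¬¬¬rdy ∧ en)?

No

E1: (req ∨ ¬¬en) ∧ rdy ∧ en ∨ ¬en ∧ (req ∨ ¬¬en) ∧ rdy
    = (req ∨ ¬¬en) ∧ rdy   [distribution]
    = (req ∨ en) ∧ rdy   [double negation]
E2: ¬rdy ∧ (rdy ∧ en ∨ ¬rdy ∧ en ∨ req) ∧ (rdy ∧ en ∨ ¬¬¬rdy ∧ en)
    = ¬rdy ∧ (rdy ∧ en ∨ ¬rdy ∧ en ∨ req) ∧ (rdy ∧ en ∨ ¬rdy ∧ en)   [double negation]
    = ¬rdy ∧ (rdy ∧ en ∨ ¬rdy ∧ en)   [absorption]
    = ¬rdy ∧ en   [distribution]
These differ: at en=1, rdy=1, req=1, E1 = 1 but E2 = 0.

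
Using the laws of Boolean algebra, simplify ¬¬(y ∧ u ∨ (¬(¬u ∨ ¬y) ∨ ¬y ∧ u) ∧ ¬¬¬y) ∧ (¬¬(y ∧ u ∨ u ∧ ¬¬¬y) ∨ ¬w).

u

¬¬(y ∧ u ∨ (¬(¬u ∨ ¬y) ∨ ¬y ∧ u) ∧ ¬¬¬y) ∧ (¬¬(y ∧ u ∨ u ∧ ¬¬¬y) ∨ ¬w)
= ¬¬(y ∧ u ∨ (u ∧ y ∨ ¬y ∧ u) ∧ ¬¬¬y) ∧ (¬¬(y ∧ u ∨ u ∧ ¬¬¬y) ∨ ¬w)
= ¬¬(y ∧ u ∨ u ∧ ¬¬¬y) ∧ (¬¬(y ∧ u ∨ u ∧ ¬¬¬y) ∨ ¬w)
= ¬¬(y ∧ u ∨ u ∧ ¬¬¬y)
= ¬¬(y ∧ u ∨ u ∧ ¬y)
= ¬¬u
= u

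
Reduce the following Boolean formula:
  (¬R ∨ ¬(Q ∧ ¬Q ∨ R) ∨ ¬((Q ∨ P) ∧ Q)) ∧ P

(¬R ∨ ¬Q) ∧ P

(¬R ∨ ¬(Q ∧ ¬Q ∨ R) ∨ ¬((Q ∨ P) ∧ Q)) ∧ P
= (¬R ∨ ¬(Q ∧ ¬Q ∨ R) ∨ ¬Q) ∧ P   (absorption)
= (¬R ∨ ¬R ∨ ¬Q) ∧ P   (complement / identity)
= (¬R ∨ ¬Q) ∧ P   (idempotence)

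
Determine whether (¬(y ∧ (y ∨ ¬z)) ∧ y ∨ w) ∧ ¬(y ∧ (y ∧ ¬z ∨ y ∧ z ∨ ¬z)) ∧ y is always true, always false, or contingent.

(¬(y ∧ (y ∨ ¬z)) ∧ y ∨ w) ∧ ¬(y ∧ (y ∧ ¬z ∨ y ∧ z ∨ ¬z)) ∧ y
= (¬(y ∧ (y ∨ ¬z)) ∧ y ∨ w) ∧ ¬(y ∧ (y ∨ ¬z)) ∧ y   (distribution)
= ¬(y ∧ (y ∨ ¬z)) ∧ y   (absorption)
= ¬y ∧ y   (absorption)
= False   (complement)

always false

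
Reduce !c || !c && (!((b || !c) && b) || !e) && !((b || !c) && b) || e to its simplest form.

!c || e

!c || !c && (!((b || !c) && b) || !e) && !((b || !c) && b) || e
= !c || !c && !((b || !c) && b) || e   [absorption]
= !c || !c && !b || e   [absorption]
= !c || e   [absorption]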